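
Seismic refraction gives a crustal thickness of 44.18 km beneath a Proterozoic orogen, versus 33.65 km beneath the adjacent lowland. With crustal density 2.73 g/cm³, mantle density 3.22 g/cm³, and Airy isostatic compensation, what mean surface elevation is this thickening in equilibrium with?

1.6 km

Excess crust Δ = 44.18 km − 33.65 km = 10.53 km, split between elevation h and root r with h + r = Δ.
Airy balance ρ_c h = (ρ_m − ρ_c) r gives r = h ρ_c/(ρ_m − ρ_c), so h (1 + ρ_c/(ρ_m − ρ_c)) = Δ, i.e. h = Δ (ρ_m − ρ_c)/ρ_m.
h = 10.53 km × 0.49/3.22 = 1.6 km.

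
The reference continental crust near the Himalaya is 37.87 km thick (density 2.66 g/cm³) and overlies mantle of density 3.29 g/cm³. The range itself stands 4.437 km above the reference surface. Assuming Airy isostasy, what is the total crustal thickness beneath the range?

61 km

Root depth r = h ρ_c / (ρ_m − ρ_c) = 4.437 km × 2.66 / 0.63 = 18.73 km.
Total thickness = T + h + r = 37.87 km + 4.437 km + 18.73 km = 61 km.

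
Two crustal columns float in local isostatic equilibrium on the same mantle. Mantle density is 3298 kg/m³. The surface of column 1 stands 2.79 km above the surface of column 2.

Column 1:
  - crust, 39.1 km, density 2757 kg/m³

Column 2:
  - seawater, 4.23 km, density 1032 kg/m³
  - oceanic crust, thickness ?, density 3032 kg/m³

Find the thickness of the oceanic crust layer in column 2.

Take the compensation level at the base of the deeper column (depth z_c below the surface of column 1) and equate Σ ρ_i t_i down to z_c; mantle fills any gap and the z_c terms cancel.
Column 1: 39.1×2757 + (z_c − 39.1)×3298
Column 2: 2.79×0 + 4.23×1032 + x×3032 + (z_c − 2.79 − 4.23 − x)×3298
The z_c×3298 term appears on both sides and cancels. Collect the known terms of each column as K = Σ(ρt)_known − 3298 × (depth of known layers): K_1 = 107798.7 − 3298×39.1 = −21153.1; K_2 = 4365.36 − 3298×(2.79 + 4.23) = −18786.6.
Balance: K_1 = K_2 − x×(3298 − 3032), so x = (K_2 − K_1)/(3298 − 3032) = 2366.5/266 = 8.9 km.

8.9 km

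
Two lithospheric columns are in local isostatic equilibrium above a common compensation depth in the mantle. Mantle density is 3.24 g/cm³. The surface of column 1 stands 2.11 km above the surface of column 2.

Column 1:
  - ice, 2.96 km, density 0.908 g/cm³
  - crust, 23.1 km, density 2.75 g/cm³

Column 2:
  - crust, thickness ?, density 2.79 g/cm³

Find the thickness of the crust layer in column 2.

25.3 km

Take the compensation level at the base of the deeper column (depth z_c below the surface of column 1) and equate Σ ρ_i t_i down to z_c; mantle fills any gap and the z_c terms cancel.
Column 1: 2.96×0.908 + 23.1×2.75 + (z_c − 26.06)×3.24
Column 2: 2.11×0 + x×2.79 + (z_c − 2.11 − 0 − x)×3.24
The z_c×3.24 term appears on both sides and cancels. Collect the known terms of each column as K = Σ(ρt)_known − 3.24 × (depth of known layers): K_1 = 66.21268 − 3.24×26.06 = −18.22172; K_2 = 0 − 3.24×(2.11 + 0) = −6.8364.
Balance: K_1 = K_2 − x×(3.24 − 2.79), so x = (K_2 − K_1)/(3.24 − 2.79) = 11.3853/0.45 = 25.3 km.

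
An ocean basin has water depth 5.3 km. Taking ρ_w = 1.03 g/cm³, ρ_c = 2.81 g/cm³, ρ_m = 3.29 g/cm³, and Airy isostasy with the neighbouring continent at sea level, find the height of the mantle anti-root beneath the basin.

19.7 km

By Archimedes' principle applied to the lithosphere: replacing crust with seawater at the top is compensated by replacing crust with mantle at the base: d (ρ_c − ρ_w) = a (ρ_m − ρ_c).
a = d (ρ_c − ρ_w)/(ρ_m − ρ_c) = 5.3 km × 1.78/0.48 = 19.7 km.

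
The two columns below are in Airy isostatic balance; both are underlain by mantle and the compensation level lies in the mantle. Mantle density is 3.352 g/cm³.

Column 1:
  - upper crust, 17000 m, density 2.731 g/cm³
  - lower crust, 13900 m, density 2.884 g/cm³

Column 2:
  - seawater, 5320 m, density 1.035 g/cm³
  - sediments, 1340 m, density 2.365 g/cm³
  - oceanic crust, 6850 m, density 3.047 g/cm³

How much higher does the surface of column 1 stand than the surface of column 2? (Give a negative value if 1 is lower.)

For any compensation level in the mantle, the mantle terms cancel and isostasy reduces to e = (Σt_1 − Σt_2) − (Σ(ρt)_1 − Σ(ρt)_2) / ρ_m.
Σt_1 = 30900 m; Σt_2 = 13510 m; Σ(ρt)_1 = 86514.6; Σ(ρt)_2 = 29547.25 (in m·g/cm³).
e = (30900 − 13510) − (86514.6 − 29547.25) / 3.352 = 395 m.

395 m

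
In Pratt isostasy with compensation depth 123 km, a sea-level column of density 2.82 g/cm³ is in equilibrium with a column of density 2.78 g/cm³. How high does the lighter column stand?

1.77 km

ρ_ref D = ρ (D + h) → h = D (ρ_ref − ρ)/ρ.
h = 123 km × (2.82 − 2.78)/2.78 = 1.77 km.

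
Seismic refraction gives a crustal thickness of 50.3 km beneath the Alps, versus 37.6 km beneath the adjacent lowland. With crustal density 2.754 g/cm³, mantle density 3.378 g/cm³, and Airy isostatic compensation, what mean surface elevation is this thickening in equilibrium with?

Excess crust Δ = 50.3 km − 37.6 km = 12.7 km, split between elevation h and root r with h + r = Δ.
Airy balance ρ_c h = (ρ_m − ρ_c) r gives r = h ρ_c/(ρ_m − ρ_c), so h (1 + ρ_c/(ρ_m − ρ_c)) = Δ, i.e. h = Δ (ρ_m − ρ_c)/ρ_m.
h = 12.7 km × 0.624/3.378 = 2.35 km.

2.35 km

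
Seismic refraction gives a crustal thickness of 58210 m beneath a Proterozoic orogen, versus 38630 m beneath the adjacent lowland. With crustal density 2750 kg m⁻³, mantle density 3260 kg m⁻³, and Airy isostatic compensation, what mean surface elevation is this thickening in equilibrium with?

Excess crust Δ = 58210 m − 38630 m = 19580 m, split between elevation h and root r with h + r = Δ.
Airy balance ρ_c h = (ρ_m − ρ_c) r gives r = h ρ_c/(ρ_m − ρ_c), so h (1 + ρ_c/(ρ_m − ρ_c)) = Δ, i.e. h = Δ (ρ_m − ρ_c)/ρ_m.
h = 19580 m × 510/3260 = 3060 m.

3060 m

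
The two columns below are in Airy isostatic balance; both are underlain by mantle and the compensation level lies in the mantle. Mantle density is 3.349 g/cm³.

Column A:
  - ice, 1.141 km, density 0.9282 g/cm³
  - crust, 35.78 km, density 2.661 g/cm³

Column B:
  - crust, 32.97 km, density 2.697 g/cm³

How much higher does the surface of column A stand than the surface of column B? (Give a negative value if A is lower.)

1.76 km

For any compensation level in the mantle, the mantle terms cancel and isostasy reduces to e = (Σt_A − Σt_B) − (Σ(ρt)_A − Σ(ρt)_B) / ρ_m.
Σt_A = 36.921 km; Σt_B = 32.97 km; Σ(ρt)_A = 96.2696562; Σ(ρt)_B = 88.92009 (in km·g/cm³).
e = (36.921 − 32.97) − (96.2696562 − 88.92009) / 3.349 = 1.76 km.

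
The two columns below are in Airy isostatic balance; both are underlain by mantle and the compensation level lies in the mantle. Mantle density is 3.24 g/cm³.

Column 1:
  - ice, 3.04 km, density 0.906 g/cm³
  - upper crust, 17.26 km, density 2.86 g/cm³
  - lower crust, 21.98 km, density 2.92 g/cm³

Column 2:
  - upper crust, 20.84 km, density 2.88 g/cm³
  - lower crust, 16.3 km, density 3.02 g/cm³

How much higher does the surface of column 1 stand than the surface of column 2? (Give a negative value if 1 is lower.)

2.96 km

For any compensation level in the mantle, the mantle terms cancel and isostasy reduces to e = (Σt_1 − Σt_2) − (Σ(ρt)_1 − Σ(ρt)_2) / ρ_m.
Σt_1 = 42.28 km; Σt_2 = 37.14 km; Σ(ρt)_1 = 116.29944; Σ(ρt)_2 = 109.2452 (in km·g/cm³).
e = (42.28 − 37.14) − (116.29944 − 109.2452) / 3.24 = 2.96 km.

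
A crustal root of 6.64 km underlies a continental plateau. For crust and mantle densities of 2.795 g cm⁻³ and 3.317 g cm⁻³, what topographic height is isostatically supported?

1.24 km

In Airy isostatic equilibrium: ρ_c h = (ρ_m − ρ_c) r.
h = r (ρ_m − ρ_c) / ρ_c = 6.64 km × (3.317 − 2.795) / 2.795 = 1.24 km.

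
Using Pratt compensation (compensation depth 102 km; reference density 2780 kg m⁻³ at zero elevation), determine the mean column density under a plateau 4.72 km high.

2660 kg m⁻³

Pratt balance: ρ_ref D = ρ (D + h).
ρ = ρ_ref D/(D + h) = 2780 × 102 km/(102 km + 4.72 km) = 2660 kg m⁻³.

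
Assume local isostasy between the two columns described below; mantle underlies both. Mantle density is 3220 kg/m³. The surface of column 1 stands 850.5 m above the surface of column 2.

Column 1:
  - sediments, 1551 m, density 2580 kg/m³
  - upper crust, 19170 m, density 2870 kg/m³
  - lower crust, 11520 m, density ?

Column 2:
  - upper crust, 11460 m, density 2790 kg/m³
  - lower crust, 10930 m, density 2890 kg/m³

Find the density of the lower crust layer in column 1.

Take the compensation level at the base of the deeper column (depth z_c below the surface of column 1) and equate Σ ρ_i t_i down to z_c; mantle fills any gap and the z_c terms cancel.
Column 1: 1551×2580 + 19170×2870 + 11520×ρ + (z_c − 32241)×3220
Column 2: 850.5×0 + 11460×2790 + 10930×2890 + (z_c − 850.5 − 22390)×3220
The z_c×3220 term appears on both sides and cancels. Collect the known terms of each column as K = Σ(ρt)_known − 3220 × (depth of known layers): K_1 = 59019480 − 3220×32241 = −44796540; K_2 = 63561100 − 3220×(850.5 + 22390) = −11273310.
Balance: K_1 + 11520×ρ = K_2, so ρ = (K_2 − K_1)/11520 = 33523200/11520 = 2910 kg/m³.

2910 kg/m³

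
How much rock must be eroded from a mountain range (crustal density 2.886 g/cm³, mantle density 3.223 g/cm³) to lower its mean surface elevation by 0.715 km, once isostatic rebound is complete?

Net drop Δ = e − u = e − e ρ_c/ρ_m = e (ρ_m − ρ_c)/ρ_m.
e = Δ ρ_m/(ρ_m − ρ_c) = 0.715 km × 3.223/0.337 = 6.84 km.

6.84 km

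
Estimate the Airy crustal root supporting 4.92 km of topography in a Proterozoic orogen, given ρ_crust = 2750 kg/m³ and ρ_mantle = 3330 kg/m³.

For local isostatic compensation: the weight of the topography is balanced by the buoyancy of the root, ρ_c h = (ρ_m − ρ_c) r.
r = h · ρ_c / (ρ_m − ρ_c) = 4.92 km × 2750 / (3330 − 2750) = 23.3 km.

23.3 km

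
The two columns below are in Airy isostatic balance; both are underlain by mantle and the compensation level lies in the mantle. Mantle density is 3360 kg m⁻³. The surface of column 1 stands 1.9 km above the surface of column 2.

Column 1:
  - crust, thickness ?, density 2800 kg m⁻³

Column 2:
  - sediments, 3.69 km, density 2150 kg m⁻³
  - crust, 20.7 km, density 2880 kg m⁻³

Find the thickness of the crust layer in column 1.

37.1 km

Take the compensation level at the base of the deeper column (depth z_c below the surface of column 1) and equate Σ ρ_i t_i down to z_c; mantle fills any gap and the z_c terms cancel.
Column 1: x×2800 + (z_c − 0 − x)×3360
Column 2: 1.9×0 + 3.69×2150 + 20.7×2880 + (z_c − 1.9 − 24.39)×3360
The z_c×3360 term appears on both sides and cancels. Collect the known terms of each column as K = Σ(ρt)_known − 3360 × (depth of known layers): K_1 = 0 − 3360×0 = 0; K_2 = 67549.5 − 3360×(1.9 + 24.39) = −20784.9.
Balance: K_1 − x×(3360 − 2800) = K_2, so x = (K_1 − K_2)/(3360 − 2800) = 20784.9/560 = 37.1 km.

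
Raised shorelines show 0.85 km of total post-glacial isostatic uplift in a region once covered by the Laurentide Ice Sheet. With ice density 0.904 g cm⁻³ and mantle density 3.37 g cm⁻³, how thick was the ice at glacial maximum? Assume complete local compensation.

3.17 km

u = t ρ_ice/ρ_m → t = u ρ_m/ρ_ice = 0.85 km × 3.37/0.904 = 3.17 km.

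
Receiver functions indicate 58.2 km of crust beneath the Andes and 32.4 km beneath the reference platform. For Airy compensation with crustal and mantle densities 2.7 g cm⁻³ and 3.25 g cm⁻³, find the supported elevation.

Excess crust Δ = 58.2 km − 32.4 km = 25.8 km, split between elevation h and root r with h + r = Δ.
Airy balance ρ_c h = (ρ_m − ρ_c) r gives r = h ρ_c/(ρ_m − ρ_c), so h (1 + ρ_c/(ρ_m − ρ_c)) = Δ, i.e. h = Δ (ρ_m − ρ_c)/ρ_m.
h = 25.8 km × 0.55/3.25 = 4.37 km.

4.37 km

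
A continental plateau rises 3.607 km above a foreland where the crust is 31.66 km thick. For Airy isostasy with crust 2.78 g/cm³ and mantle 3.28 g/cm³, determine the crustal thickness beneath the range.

55.3 km

Root depth r = h ρ_c / (ρ_m − ρ_c) = 3.607 km × 2.78 / 0.5 = 20.05 km.
Total thickness = T + h + r = 31.66 km + 3.607 km + 20.05 km = 55.3 km.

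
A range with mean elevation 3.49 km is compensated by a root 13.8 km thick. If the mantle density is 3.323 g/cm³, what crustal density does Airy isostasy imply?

ρ_c h = (ρ_m − ρ_c) r → ρ_c (h + r) = ρ_m r → ρ_c = ρ_m r / (h + r).
ρ_c = 3.323 × 13.8 km / (3.49 km + 13.8 km) = 2.65 g/cm³.

2.65 g/cm³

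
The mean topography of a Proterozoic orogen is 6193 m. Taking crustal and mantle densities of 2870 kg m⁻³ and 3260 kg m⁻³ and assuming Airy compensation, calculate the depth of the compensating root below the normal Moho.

45600 m

Balancing pressure at the compensation depth: the weight of the topography is balanced by the buoyancy of the root, ρ_c h = (ρ_m − ρ_c) r.
r = h · ρ_c / (ρ_m − ρ_c) = 6193 m × 2870 / (3260 − 2870) = 45600 m.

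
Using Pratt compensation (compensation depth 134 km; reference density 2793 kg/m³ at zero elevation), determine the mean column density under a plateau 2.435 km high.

Pratt balance: ρ_ref D = ρ (D + h).
ρ = ρ_ref D/(D + h) = 2793 × 134 km/(134 km + 2.435 km) = 2740 kg/m³.

2740 kg/m³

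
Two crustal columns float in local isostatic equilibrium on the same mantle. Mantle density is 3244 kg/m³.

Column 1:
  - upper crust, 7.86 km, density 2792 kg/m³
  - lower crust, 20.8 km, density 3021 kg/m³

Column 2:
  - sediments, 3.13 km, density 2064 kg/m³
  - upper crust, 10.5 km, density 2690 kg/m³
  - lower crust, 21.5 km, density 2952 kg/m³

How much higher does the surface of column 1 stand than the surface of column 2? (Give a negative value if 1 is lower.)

For any compensation level in the mantle, the mantle terms cancel and isostasy reduces to e = (Σt_1 − Σt_2) − (Σ(ρt)_1 − Σ(ρt)_2) / ρ_m.
Σt_1 = 28.66 km; Σt_2 = 35.13 km; Σ(ρt)_1 = 84781.92; Σ(ρt)_2 = 98173.32 (in km·kg/m³).
e = (28.66 − 35.13) − (84781.92 − 98173.32) / 3244 = −2.34 km.

−2.34 km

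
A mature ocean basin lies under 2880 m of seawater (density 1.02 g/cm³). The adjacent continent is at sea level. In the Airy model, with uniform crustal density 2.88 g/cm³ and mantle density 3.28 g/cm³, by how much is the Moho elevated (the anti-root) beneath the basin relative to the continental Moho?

13400 m

For local isostatic compensation: replacing crust with seawater at the top is compensated by replacing crust with mantle at the base: d (ρ_c − ρ_w) = a (ρ_m − ρ_c).
a = d (ρ_c − ρ_w)/(ρ_m − ρ_c) = 2880 m × 1.86/0.4 = 13400 m.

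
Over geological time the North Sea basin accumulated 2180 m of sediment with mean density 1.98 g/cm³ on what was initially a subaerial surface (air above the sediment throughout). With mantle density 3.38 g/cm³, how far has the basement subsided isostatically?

1280 m

Subaerial load: s = t ρ_sed / ρ_m = 2180 m × 1.98/3.38 = 1280 m.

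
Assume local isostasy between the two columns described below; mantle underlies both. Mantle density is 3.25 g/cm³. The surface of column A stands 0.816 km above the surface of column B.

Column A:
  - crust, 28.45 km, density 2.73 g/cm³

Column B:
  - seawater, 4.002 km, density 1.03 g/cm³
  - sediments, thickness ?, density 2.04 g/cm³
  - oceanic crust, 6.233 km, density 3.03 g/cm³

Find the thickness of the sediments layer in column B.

1.56 km

Take the compensation level at the base of the deeper column (depth z_c below the surface of column A) and equate Σ ρ_i t_i down to z_c; mantle fills any gap and the z_c terms cancel.
Column A: 28.45×2.73 + (z_c − 28.45)×3.25
Column B: 0.816×0 + 4.002×1.03 + x×2.04 + 6.233×3.03 + (z_c − 0.816 − 10.235 − x)×3.25
The z_c×3.25 term appears on both sides and cancels. Collect the known terms of each column as K = Σ(ρt)_known − 3.25 × (depth of known layers): K_A = 77.6685 − 3.25×28.45 = −14.794; K_B = 23.00805 − 3.25×(0.816 + 10.235) = −12.9077.
Balance: K_A = K_B − x×(3.25 − 2.04), so x = (K_B − K_A)/(3.25 − 2.04) = 1.8863/1.21 = 1.56 km.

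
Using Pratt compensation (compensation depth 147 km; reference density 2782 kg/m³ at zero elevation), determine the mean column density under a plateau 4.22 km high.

2700 kg/m³

Pratt balance: ρ_ref D = ρ (D + h).
ρ = ρ_ref D/(D + h) = 2782 × 147 km/(147 km + 4.22 km) = 2700 kg/m³.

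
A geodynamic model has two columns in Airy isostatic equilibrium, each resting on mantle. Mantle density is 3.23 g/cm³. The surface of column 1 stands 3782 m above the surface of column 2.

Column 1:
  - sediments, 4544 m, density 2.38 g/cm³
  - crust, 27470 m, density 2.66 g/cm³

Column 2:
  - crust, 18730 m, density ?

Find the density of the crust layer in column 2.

2.84 g/cm³

Take the compensation level at the base of the deeper column (depth z_c below the surface of column 1) and equate Σ ρ_i t_i down to z_c; mantle fills any gap and the z_c terms cancel.
Column 1: 4544×2.38 + 27470×2.66 + (z_c − 32014)×3.23
Column 2: 3782×0 + 18730×ρ + (z_c − 3782 − 18730)×3.23
The z_c×3.23 term appears on both sides and cancels. Collect the known terms of each column as K = Σ(ρt)_known − 3.23 × (depth of known layers): K_1 = 83884.92 − 3.23×32014 = −19520.3; K_2 = 0 − 3.23×(3782 + 18730) = −72713.76.
Balance: K_1 = K_2 + 18730×ρ, so ρ = (K_1 − K_2)/18730 = 53193.5/18730 = 2.84 g/cm³.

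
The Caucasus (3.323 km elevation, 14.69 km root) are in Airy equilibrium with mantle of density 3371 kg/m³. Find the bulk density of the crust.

2750 kg/m³

ρ_c h = (ρ_m − ρ_c) r → ρ_c (h + r) = ρ_m r → ρ_c = ρ_m r / (h + r).
ρ_c = 3371 × 14.69 km / (3.323 km + 14.69 km) = 2750 kg/m³.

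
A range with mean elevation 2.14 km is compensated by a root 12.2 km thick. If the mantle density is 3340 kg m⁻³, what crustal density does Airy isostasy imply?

ρ_c h = (ρ_m − ρ_c) r → ρ_c (h + r) = ρ_m r → ρ_c = ρ_m r / (h + r).
ρ_c = 3340 × 12.2 km / (2.14 km + 12.2 km) = 2840 kg m⁻³.

2840 kg m⁻³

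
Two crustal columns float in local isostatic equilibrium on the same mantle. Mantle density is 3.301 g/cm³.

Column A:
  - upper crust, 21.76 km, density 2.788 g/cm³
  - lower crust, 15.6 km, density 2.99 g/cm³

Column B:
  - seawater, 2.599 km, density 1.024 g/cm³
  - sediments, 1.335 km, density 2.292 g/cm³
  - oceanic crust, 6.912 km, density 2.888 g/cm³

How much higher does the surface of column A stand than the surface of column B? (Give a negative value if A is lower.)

For any compensation level in the mantle, the mantle terms cancel and isostasy reduces to e = (Σt_A − Σt_B) − (Σ(ρt)_A − Σ(ρt)_B) / ρ_m.
Σt_A = 37.36 km; Σt_B = 10.846 km; Σ(ρt)_A = 107.31088; Σ(ρt)_B = 25.683052 (in km·g/cm³).
e = (37.36 − 10.846) − (107.31088 − 25.683052) / 3.301 = 1.79 km.

1.79 km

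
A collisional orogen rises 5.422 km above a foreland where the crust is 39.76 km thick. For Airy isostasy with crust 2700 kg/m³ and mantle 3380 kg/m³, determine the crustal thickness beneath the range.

Root depth r = h ρ_c / (ρ_m − ρ_c) = 5.422 km × 2700 / 680 = 21.53 km.
Total thickness = T + h + r = 39.76 km + 5.422 km + 21.53 km = 66.7 km.

66.7 km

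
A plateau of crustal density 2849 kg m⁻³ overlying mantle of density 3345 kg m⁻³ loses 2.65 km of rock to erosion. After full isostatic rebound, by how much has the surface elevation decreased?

0.393 km

Rebound u = e ρ_c/ρ_m = 2.65 km × 2849/3345 = 2.257 km.
Net surface drop = e − u = 2.65 km − 2.257 km = e (ρ_m − ρ_c)/ρ_m = 0.393 km.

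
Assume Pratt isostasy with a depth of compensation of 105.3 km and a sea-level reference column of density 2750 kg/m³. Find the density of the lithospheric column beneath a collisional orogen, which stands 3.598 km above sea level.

Pratt balance: ρ_ref D = ρ (D + h).
ρ = ρ_ref D/(D + h) = 2750 × 105.3 km/(105.3 km + 3.598 km) = 2660 kg/m³.

2660 kg/m³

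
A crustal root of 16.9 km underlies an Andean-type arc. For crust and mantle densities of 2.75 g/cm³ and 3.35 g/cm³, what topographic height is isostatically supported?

3.69 km

By Archimedes' principle applied to the lithosphere: ρ_c h = (ρ_m − ρ_c) r.
h = r (ρ_m − ρ_c) / ρ_c = 16.9 km × (3.35 − 2.75) / 2.75 = 3.69 km.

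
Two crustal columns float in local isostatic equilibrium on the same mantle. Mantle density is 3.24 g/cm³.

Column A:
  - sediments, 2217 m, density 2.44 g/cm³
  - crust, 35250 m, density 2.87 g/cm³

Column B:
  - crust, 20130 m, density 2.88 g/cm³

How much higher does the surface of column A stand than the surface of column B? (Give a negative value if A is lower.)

2340 m

For any compensation level in the mantle, the mantle terms cancel and isostasy reduces to e = (Σt_A − Σt_B) − (Σ(ρt)_A − Σ(ρt)_B) / ρ_m.
Σt_A = 37467 m; Σt_B = 20130 m; Σ(ρt)_A = 106576.98; Σ(ρt)_B = 57974.4 (in m·g/cm³).
e = (37467 − 20130) − (106576.98 − 57974.4) / 3.24 = 2340 m.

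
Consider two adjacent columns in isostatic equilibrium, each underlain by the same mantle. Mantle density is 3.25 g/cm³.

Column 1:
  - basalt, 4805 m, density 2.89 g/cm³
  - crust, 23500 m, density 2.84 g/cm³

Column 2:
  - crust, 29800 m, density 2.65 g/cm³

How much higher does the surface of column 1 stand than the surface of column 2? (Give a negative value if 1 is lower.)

−2000 m

For any compensation level in the mantle, the mantle terms cancel and isostasy reduces to e = (Σt_1 − Σt_2) − (Σ(ρt)_1 − Σ(ρt)_2) / ρ_m.
Σt_1 = 28305 m; Σt_2 = 29800 m; Σ(ρt)_1 = 80626.45; Σ(ρt)_2 = 78970 (in m·g/cm³).
e = (28305 − 29800) − (80626.45 − 78970) / 3.25 = −2000 m.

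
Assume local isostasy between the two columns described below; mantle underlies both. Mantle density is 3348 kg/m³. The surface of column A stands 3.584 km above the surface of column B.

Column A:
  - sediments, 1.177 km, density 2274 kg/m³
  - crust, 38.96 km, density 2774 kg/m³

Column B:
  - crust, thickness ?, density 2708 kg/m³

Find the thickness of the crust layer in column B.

Take the compensation level at the base of the deeper column (depth z_c below the surface of column A) and equate Σ ρ_i t_i down to z_c; mantle fills any gap and the z_c terms cancel.
Column A: 1.177×2274 + 38.96×2774 + (z_c − 40.137)×3348
Column B: 3.584×0 + x×2708 + (z_c − 3.584 − 0 − x)×3348
The z_c×3348 term appears on both sides and cancels. Collect the known terms of each column as K = Σ(ρt)_known − 3348 × (depth of known layers): K_A = 110751.538 − 3348×40.137 = −23627.138; K_B = 0 − 3348×(3.584 + 0) = −11999.232.
Balance: K_A = K_B − x×(3348 − 2708), so x = (K_B − K_A)/(3348 − 2708) = 11627.9/640 = 18.2 km.

18.2 km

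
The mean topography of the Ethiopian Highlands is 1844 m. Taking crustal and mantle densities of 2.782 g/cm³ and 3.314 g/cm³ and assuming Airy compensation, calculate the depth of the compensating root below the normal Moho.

Balancing pressure at the compensation depth: the weight of the topography is balanced by the buoyancy of the root, ρ_c h = (ρ_m − ρ_c) r.
r = h · ρ_c / (ρ_m − ρ_c) = 1844 m × 2.782 / (3.314 − 2.782) = 9640 m.

9640 m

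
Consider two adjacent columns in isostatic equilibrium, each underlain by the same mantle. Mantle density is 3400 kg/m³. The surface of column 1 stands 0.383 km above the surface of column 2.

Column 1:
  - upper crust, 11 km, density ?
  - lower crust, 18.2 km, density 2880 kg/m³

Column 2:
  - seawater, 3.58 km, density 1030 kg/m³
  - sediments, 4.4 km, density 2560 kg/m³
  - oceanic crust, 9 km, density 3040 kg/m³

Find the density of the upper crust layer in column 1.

2740 kg/m³

Take the compensation level at the base of the deeper column (depth z_c below the surface of column 1) and equate Σ ρ_i t_i down to z_c; mantle fills any gap and the z_c terms cancel.
Column 1: 11×ρ + 18.2×2880 + (z_c − 29.2)×3400
Column 2: 0.383×0 + 3.58×1030 + 4.4×2560 + 9×3040 + (z_c − 0.383 − 16.98)×3400
The z_c×3400 term appears on both sides and cancels. Collect the known terms of each column as K = Σ(ρt)_known − 3400 × (depth of known layers): K_1 = 52416 − 3400×29.2 = −46864; K_2 = 42311.4 − 3400×(0.383 + 16.98) = −16722.8.
Balance: K_1 + 11×ρ = K_2, so ρ = (K_2 − K_1)/11 = 30141.2/11 = 2740 kg/m³.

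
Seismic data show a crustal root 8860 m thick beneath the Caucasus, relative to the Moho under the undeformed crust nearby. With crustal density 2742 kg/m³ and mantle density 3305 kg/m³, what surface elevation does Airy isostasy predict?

1820 m

Equating mass per unit area of the two columns: ρ_c h = (ρ_m − ρ_c) r.
h = r (ρ_m − ρ_c) / ρ_c = 8860 m × (3305 − 2742) / 2742 = 1820 m.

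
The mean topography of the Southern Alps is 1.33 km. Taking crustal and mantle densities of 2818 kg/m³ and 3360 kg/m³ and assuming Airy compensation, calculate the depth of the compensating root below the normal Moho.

Isostatic balance requires: the weight of the topography is balanced by the buoyancy of the root, ρ_c h = (ρ_m − ρ_c) r.
r = h · ρ_c / (ρ_m − ρ_c) = 1.33 km × 2818 / (3360 − 2818) = 6.92 km.

6.92 km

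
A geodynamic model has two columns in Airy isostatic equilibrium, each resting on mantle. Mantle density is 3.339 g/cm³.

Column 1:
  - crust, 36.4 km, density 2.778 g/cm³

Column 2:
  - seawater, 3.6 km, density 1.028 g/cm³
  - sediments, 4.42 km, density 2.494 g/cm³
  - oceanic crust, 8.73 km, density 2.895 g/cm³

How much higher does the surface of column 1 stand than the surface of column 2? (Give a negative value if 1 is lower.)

1.34 km

For any compensation level in the mantle, the mantle terms cancel and isostasy reduces to e = (Σt_1 − Σt_2) − (Σ(ρt)_1 − Σ(ρt)_2) / ρ_m.
Σt_1 = 36.4 km; Σt_2 = 16.75 km; Σ(ρt)_1 = 101.1192; Σ(ρt)_2 = 39.99763 (in km·g/cm³).
e = (36.4 − 16.75) − (101.1192 − 39.99763) / 3.339 = 1.34 km.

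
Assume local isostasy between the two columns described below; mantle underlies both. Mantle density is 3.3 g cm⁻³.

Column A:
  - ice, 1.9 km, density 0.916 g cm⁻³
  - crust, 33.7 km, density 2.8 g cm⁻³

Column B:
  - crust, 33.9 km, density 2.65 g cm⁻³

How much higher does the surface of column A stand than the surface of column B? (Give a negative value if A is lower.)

For any compensation level in the mantle, the mantle terms cancel and isostasy reduces to e = (Σt_A − Σt_B) − (Σ(ρt)_A − Σ(ρt)_B) / ρ_m.
Σt_A = 35.6 km; Σt_B = 33.9 km; Σ(ρt)_A = 96.1004; Σ(ρt)_B = 89.835 (in km·g cm⁻³).
e = (35.6 − 33.9) − (96.1004 − 89.835) / 3.3 = −0.199 km.

−0.199 km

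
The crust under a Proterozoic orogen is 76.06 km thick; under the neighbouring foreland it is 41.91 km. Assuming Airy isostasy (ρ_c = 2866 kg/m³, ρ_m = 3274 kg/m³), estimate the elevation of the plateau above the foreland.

Excess crust Δ = 76.06 km − 41.91 km = 34.15 km, split between elevation h and root r with h + r = Δ.
Airy balance ρ_c h = (ρ_m − ρ_c) r gives r = h ρ_c/(ρ_m − ρ_c), so h (1 + ρ_c/(ρ_m − ρ_c)) = Δ, i.e. h = Δ (ρ_m − ρ_c)/ρ_m.
h = 34.15 km × 408/3274 = 4.26 km.

4.26 km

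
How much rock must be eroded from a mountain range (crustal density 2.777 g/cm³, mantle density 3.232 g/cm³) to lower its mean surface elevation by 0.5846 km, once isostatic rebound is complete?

Net drop Δ = e − u = e − e ρ_c/ρ_m = e (ρ_m − ρ_c)/ρ_m.
e = Δ ρ_m/(ρ_m − ρ_c) = 0.5846 km × 3.232/0.455 = 4.15 km.

4.15 km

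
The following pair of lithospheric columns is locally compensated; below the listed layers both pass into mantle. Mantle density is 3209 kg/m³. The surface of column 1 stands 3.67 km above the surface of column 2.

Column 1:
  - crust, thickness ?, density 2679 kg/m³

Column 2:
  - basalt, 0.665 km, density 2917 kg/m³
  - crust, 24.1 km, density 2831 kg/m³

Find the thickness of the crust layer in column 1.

Take the compensation level at the base of the deeper column (depth z_c below the surface of column 1) and equate Σ ρ_i t_i down to z_c; mantle fills any gap and the z_c terms cancel.
Column 1: x×2679 + (z_c − 0 − x)×3209
Column 2: 3.67×0 + 0.665×2917 + 24.1×2831 + (z_c − 3.67 − 24.765)×3209
The z_c×3209 term appears on both sides and cancels. Collect the known terms of each column as K = Σ(ρt)_known − 3209 × (depth of known layers): K_1 = 0 − 3209×0 = 0; K_2 = 70166.905 − 3209×(3.67 + 24.765) = −21081.01.
Balance: K_1 − x×(3209 − 2679) = K_2, so x = (K_1 − K_2)/(3209 − 2679) = 21081/530 = 39.8 km.

39.8 km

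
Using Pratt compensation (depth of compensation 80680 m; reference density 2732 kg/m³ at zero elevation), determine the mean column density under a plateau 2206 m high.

Pratt balance: ρ_ref D = ρ (D + h).
ρ = ρ_ref D/(D + h) = 2732 × 80680 m/(80680 m + 2206 m) = 2660 kg/m³.

2660 kg/m³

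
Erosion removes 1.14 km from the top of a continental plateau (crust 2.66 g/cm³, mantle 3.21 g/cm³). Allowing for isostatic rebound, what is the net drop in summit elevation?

Rebound u = e ρ_c/ρ_m = 1.14 km × 2.66/3.21 = 0.9447 km.
Net surface drop = e − u = 1.14 km − 0.9447 km = e (ρ_m − ρ_c)/ρ_m = 0.195 km.

0.195 km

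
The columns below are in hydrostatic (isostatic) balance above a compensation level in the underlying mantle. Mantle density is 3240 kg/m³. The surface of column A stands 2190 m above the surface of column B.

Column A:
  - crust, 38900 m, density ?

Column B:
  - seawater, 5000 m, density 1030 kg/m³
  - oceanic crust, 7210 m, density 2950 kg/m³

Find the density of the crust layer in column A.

Take the compensation level at the base of the deeper column (depth z_c below the surface of column A) and equate Σ ρ_i t_i down to z_c; mantle fills any gap and the z_c terms cancel.
Column A: 38900×ρ + (z_c − 38900)×3240
Column B: 2190×0 + 5000×1030 + 7210×2950 + (z_c − 2190 − 12210)×3240
The z_c×3240 term appears on both sides and cancels. Collect the known terms of each column as K = Σ(ρt)_known − 3240 × (depth of known layers): K_A = 0 − 3240×38900 = −126036000; K_B = 26419500 − 3240×(2190 + 12210) = −20236500.
Balance: K_A + 38900×ρ = K_B, so ρ = (K_B − K_A)/38900 = 105800000/38900 = 2720 kg/m³.

2720 kg/m³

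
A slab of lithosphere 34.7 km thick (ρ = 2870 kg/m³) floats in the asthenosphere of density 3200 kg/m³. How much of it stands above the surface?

Floating equilibrium: submerged depth d = t ρ_obj/ρ_fluid = 34.7 km × 2870/3200 = 31.12 km.
Freeboard = t − d = 34.7 km − 31.12 km = 3.58 km.

3.58 km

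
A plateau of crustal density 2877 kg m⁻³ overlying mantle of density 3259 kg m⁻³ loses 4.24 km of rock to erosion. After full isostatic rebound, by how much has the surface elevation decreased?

0.497 km

Rebound u = e ρ_c/ρ_m = 4.24 km × 2877/3259 = 3.743 km.
Net surface drop = e − u = 4.24 km − 3.743 km = e (ρ_m − ρ_c)/ρ_m = 0.497 km.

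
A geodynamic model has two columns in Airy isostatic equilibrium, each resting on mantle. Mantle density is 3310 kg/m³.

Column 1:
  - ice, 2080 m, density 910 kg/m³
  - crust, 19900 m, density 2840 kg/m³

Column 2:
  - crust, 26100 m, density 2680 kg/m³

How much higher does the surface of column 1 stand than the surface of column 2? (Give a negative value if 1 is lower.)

For any compensation level in the mantle, the mantle terms cancel and isostasy reduces to e = (Σt_1 − Σt_2) − (Σ(ρt)_1 − Σ(ρt)_2) / ρ_m.
Σt_1 = 21980 m; Σt_2 = 26100 m; Σ(ρt)_1 = 58408800; Σ(ρt)_2 = 69948000 (in m·kg/m³).
e = (21980 − 26100) − (58408800 − 69948000) / 3310 = −634 m.

−634 m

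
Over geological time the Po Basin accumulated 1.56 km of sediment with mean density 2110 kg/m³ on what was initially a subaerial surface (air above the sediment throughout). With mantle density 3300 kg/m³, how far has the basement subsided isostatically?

0.997 km

Subaerial load: s = t ρ_sed / ρ_m = 1.56 km × 2110/3300 = 0.997 km.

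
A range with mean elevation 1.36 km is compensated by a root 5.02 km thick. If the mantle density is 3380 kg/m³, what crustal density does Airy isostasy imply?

ρ_c h = (ρ_m − ρ_c) r → ρ_c (h + r) = ρ_m r → ρ_c = ρ_m r / (h + r).
ρ_c = 3380 × 5.02 km / (1.36 km + 5.02 km) = 2660 kg/m³.

2660 kg/m³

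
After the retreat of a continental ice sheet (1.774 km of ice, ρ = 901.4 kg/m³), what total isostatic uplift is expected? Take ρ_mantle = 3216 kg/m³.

0.497 km

Removing the load lets mantle flow back in; uplift u satisfies ρ_ice t = ρ_m u.
u = t ρ_ice/ρ_m = 1.774 km × 901.4/3216 = 0.497 km.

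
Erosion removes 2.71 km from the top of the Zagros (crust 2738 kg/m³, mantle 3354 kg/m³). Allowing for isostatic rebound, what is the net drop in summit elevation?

Rebound u = e ρ_c/ρ_m = 2.71 km × 2738/3354 = 2.212 km.
Net surface drop = e − u = 2.71 km − 2.212 km = e (ρ_m − ρ_c)/ρ_m = 0.498 km.

0.498 km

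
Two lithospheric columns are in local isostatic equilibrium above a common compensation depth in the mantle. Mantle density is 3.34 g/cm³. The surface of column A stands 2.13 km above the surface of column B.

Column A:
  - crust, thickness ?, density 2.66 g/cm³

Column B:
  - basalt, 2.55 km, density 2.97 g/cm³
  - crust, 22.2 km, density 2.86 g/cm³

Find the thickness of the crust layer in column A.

Take the compensation level at the base of the deeper column (depth z_c below the surface of column A) and equate Σ ρ_i t_i down to z_c; mantle fills any gap and the z_c terms cancel.
Column A: x×2.66 + (z_c − 0 − x)×3.34
Column B: 2.13×0 + 2.55×2.97 + 22.2×2.86 + (z_c − 2.13 − 24.75)×3.34
The z_c×3.34 term appears on both sides and cancels. Collect the known terms of each column as K = Σ(ρt)_known − 3.34 × (depth of known layers): K_A = 0 − 3.34×0 = 0; K_B = 71.0655 − 3.34×(2.13 + 24.75) = −18.7137.
Balance: K_A − x×(3.34 − 2.66) = K_B, so x = (K_A − K_B)/(3.34 − 2.66) = 18.7137/0.68 = 27.5 km.

27.5 km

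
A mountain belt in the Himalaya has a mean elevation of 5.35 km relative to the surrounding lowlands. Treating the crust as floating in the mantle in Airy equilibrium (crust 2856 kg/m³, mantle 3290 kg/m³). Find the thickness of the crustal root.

Isostatic balance requires: the weight of the topography is balanced by the buoyancy of the root, ρ_c h = (ρ_m − ρ_c) r.
r = h · ρ_c / (ρ_m − ρ_c) = 5.35 km × 2856 / (3290 − 2856) = 35.2 km.

35.2 km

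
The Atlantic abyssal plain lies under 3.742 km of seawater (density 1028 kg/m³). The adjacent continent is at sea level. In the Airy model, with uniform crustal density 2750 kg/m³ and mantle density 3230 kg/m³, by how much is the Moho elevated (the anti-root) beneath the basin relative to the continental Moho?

In Airy isostatic equilibrium: replacing crust with seawater at the top is compensated by replacing crust with mantle at the base: d (ρ_c − ρ_w) = a (ρ_m − ρ_c).
a = d (ρ_c − ρ_w)/(ρ_m − ρ_c) = 3.742 km × 1722/480 = 13.4 km.

13.4 km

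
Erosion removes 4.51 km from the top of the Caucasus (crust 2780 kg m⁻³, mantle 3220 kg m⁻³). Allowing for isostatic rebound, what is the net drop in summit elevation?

0.616 km

Rebound u = e ρ_c/ρ_m = 4.51 km × 2780/3220 = 3.894 km.
Net surface drop = e − u = 4.51 km − 3.894 km = e (ρ_m − ρ_c)/ρ_m = 0.616 km.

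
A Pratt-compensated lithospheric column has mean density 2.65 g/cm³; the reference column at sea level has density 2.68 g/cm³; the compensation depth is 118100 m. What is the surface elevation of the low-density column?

ρ_ref D = ρ (D + h) → h = D (ρ_ref − ρ)/ρ.
h = 118100 m × (2.68 − 2.65)/2.65 = 1340 m.

1340 m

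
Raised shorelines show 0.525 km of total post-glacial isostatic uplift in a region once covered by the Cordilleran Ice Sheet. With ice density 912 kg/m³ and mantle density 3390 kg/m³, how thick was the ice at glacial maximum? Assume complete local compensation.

u = t ρ_ice/ρ_m → t = u ρ_m/ρ_ice = 0.525 km × 3390/912 = 1.95 km.

1.95 km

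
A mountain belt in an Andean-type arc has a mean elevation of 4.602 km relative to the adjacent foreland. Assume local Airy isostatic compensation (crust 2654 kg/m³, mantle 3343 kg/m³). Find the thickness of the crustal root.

Balancing pressure at the compensation depth: the weight of the topography is balanced by the buoyancy of the root, ρ_c h = (ρ_m − ρ_c) r.
r = h · ρ_c / (ρ_m − ρ_c) = 4.602 km × 2654 / (3343 − 2654) = 17.7 km.

17.7 km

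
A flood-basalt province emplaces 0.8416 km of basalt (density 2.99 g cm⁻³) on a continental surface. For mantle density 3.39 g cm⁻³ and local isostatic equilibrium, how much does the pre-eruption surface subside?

0.742 km

Subaerial loading: s = t ρ_load / ρ_m.
s = 0.8416 km × 2.99/3.39 = 0.742 km.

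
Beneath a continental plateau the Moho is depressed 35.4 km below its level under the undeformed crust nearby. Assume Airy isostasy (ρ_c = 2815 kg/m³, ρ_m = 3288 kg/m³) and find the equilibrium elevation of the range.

Isostatic balance requires: ρ_c h = (ρ_m − ρ_c) r.
h = r (ρ_m − ρ_c) / ρ_c = 35.4 km × (3288 − 2815) / 2815 = 5.95 km.

5.95 km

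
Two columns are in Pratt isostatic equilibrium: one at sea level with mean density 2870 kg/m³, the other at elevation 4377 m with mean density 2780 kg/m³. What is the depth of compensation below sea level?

135000 m

ρ_ref D = ρ (D + h) → D (ρ_ref − ρ) = ρ h.
D = ρ h/(ρ_ref − ρ) = 2780 × 4377 m/(2870 − 2780) = 135000 m.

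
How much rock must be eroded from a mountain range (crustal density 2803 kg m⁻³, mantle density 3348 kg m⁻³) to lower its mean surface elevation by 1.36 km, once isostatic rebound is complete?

Net drop Δ = e − u = e − e ρ_c/ρ_m = e (ρ_m − ρ_c)/ρ_m.
e = Δ ρ_m/(ρ_m − ρ_c) = 1.36 km × 3348/545 = 8.35 km.

8.35 km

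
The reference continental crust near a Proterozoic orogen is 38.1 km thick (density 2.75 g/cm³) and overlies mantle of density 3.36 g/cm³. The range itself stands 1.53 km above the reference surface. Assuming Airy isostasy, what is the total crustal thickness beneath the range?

46.5 km

Root depth r = h ρ_c / (ρ_m − ρ_c) = 1.53 km × 2.75 / 0.61 = 6.898 km.
Total thickness = T + h + r = 38.1 km + 1.53 km + 6.898 km = 46.5 km.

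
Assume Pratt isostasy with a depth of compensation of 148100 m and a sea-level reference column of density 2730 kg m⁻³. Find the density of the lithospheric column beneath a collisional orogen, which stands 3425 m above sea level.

2670 kg m⁻³

Pratt balance: ρ_ref D = ρ (D + h).
ρ = ρ_ref D/(D + h) = 2730 × 148100 m/(148100 m + 3425 m) = 2670 kg m⁻³.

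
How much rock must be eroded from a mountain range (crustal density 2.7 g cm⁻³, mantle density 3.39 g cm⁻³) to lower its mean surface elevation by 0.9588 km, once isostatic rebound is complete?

Net drop Δ = e − u = e − e ρ_c/ρ_m = e (ρ_m − ρ_c)/ρ_m.
e = Δ ρ_m/(ρ_m − ρ_c) = 0.9588 km × 3.39/0.69 = 4.71 km.

4.71 km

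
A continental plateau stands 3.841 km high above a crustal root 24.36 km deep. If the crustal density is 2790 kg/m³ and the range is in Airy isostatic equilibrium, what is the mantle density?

Airy balance: ρ_c h = (ρ_m − ρ_c) r → ρ_m = ρ_c (1 + h/r).
ρ_m = 2790 × (1 + 3.841 km/24.36 km) = 3230 kg/m³.

3230 kg/m³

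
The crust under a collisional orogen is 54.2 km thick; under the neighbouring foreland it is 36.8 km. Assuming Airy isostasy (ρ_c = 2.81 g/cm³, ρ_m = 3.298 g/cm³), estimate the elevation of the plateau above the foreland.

2.57 km

Excess crust Δ = 54.2 km − 36.8 km = 17.4 km, split between elevation h and root r with h + r = Δ.
Airy balance ρ_c h = (ρ_m − ρ_c) r gives r = h ρ_c/(ρ_m − ρ_c), so h (1 + ρ_c/(ρ_m − ρ_c)) = Δ, i.e. h = Δ (ρ_m − ρ_c)/ρ_m.
h = 17.4 km × 0.488/3.298 = 2.57 km.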